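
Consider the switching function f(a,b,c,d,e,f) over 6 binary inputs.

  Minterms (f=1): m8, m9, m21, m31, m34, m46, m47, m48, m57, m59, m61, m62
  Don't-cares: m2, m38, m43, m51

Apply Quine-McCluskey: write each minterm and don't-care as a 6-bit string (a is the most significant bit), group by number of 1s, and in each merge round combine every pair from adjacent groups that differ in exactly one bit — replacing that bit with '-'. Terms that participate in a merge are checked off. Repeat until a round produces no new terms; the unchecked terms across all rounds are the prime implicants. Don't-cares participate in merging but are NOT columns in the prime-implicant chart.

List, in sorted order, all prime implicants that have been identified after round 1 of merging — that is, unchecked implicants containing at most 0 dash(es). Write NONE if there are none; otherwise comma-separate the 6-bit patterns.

Round 0: 000010✓ 001000✓ 001001✓ 010101 011111 100010✓ 100110✓ 101011✓ 101110✓ 101111✓ 110000 110011✓ 111001✓ 111011✓ 111101✓ 111110✓
Round 1: -00010 00100- 1-1011 1-1110 10-110 100-10 101-11 10111- 11-011 111-01 1110-1
PIs = {-00010, 00100-, 010101, 011111, 1-1011, 1-1110, 10-110, 100-10, 101-11, 10111-, 11-011, 110000, 111-01, 1110-1}

010101, 011111, 110000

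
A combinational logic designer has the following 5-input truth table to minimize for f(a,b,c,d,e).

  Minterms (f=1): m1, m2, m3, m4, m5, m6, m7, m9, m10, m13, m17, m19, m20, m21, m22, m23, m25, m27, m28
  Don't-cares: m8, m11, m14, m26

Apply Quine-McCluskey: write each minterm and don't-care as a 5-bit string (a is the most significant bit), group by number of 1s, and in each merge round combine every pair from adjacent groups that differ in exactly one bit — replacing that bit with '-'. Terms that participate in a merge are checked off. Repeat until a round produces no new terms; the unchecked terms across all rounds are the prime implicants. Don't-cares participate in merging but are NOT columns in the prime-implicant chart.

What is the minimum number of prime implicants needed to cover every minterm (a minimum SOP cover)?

5

size-2^0 implicants → 00001(✓)  00010(✓)  00011(✓)  00100(✓)  00101(✓)  00110(✓)  00111(✓)  01000(✓)  01001(✓)  01010(✓)  01011(✓)  01101(✓)  01110(✓)  10001(✓)  10011(✓)  10100(✓)  10101(✓)  10110(✓)  10111(✓)  11001(✓)  11010(✓)  11011(✓)  11100(✓)
size-2^1 implicants → -0001(✓)  -0011(✓)  -0100(✓)  -0101(✓)  -0110(✓)  -0111(✓)  -1001(✓)  -1010(✓)  -1011(✓)  0-001(✓)  0-010(✓)  0-011(✓)  0-101(✓)  0-110(✓)  00-01(✓)  00-10(✓)  00-11(✓)  000-1(✓)  0001-(✓)  001-0(✓)  001-1(✓)  0010-(✓)  0011-(✓)  01-01(✓)  01-10(✓)  010-0(✓)  010-1(✓)  0100-(✓)  0101-(✓)  1-001(✓)  1-011(✓)  1-100  10-01(✓)  10-11(✓)  100-1(✓)  101-0(✓)  101-1(✓)  1010-(✓)  1011-(✓)  110-1(✓)  1101-(✓)
size-2^2 implicants → --001(✓)  --011(✓)  -0-01(✓)  -0-11(✓)  -00-1(✓)  -01-0(✓)  -01-1(✓)  -010-(✓)  -011-(✓)  -10-1(✓)  -101-  0--01  0--10  0-0-1(✓)  0-01-  00--1(✓)  00-1-  001--(✓)  010--  1-0-1(✓)  10--1(✓)  101--(✓)
size-2^3 implicants → --0-1  -0--1  -01--
Unchecked terms (primes): --0-1, -0--1, -01--, -101-, 0--01, 0--10, 0-01-, 00-1-, 010--, 1-100
Minterm coverage:
  m1 ⊆ --0-1,-0--1,0--01
  m2 ⊆ 0--10,0-01-,00-1-
  m3 ⊆ --0-1,-0--1,0-01-,00-1-
  m4 ⊆ -01-- [E]
  m5 ⊆ -0--1,-01--,0--01
  m6 ⊆ -01--,0--10,00-1-
  m7 ⊆ -0--1,-01--,00-1-
  m9 ⊆ --0-1,0--01,010--
  m10 ⊆ -101-,0--10,0-01-,010--
  m13 ⊆ 0--01 [E]
  m17 ⊆ --0-1,-0--1
  m19 ⊆ --0-1,-0--1
  m20 ⊆ -01--,1-100
  m21 ⊆ -0--1,-01--
  m22 ⊆ -01-- [E]
  m23 ⊆ -0--1,-01--
  m25 ⊆ --0-1 [E]
  m27 ⊆ --0-1,-101-
  m28 ⊆ 1-100 [E]
E = {--0-1, -01--, 0--01, 1-100}
Petrick residual → 0--10
Cover = c'e + b'c + a'd'e + a'de' + acd'e'  |cover|=5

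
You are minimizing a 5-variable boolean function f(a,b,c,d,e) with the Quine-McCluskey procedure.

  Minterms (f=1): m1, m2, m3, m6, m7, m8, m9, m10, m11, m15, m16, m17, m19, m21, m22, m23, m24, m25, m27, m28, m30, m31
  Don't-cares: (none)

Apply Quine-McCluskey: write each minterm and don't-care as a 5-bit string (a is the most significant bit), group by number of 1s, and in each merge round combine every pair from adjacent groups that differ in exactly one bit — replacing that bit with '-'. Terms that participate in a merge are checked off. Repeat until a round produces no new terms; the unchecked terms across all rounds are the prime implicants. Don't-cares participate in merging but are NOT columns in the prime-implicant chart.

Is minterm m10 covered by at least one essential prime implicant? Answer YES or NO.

NO

Round 0: 00001✓ 00010✓ 00011✓ 00110✓ 00111✓ 01000✓ 01001✓ 01010✓ 01011✓ 01111✓ 10000✓ 10001✓ 10011✓ 10101✓ 10110✓ 10111✓ 11000✓ 11001✓ 11011✓ 11100✓ 11110✓ 11111✓
Round 1: -0001✓ -0011✓ -0110✓ -0111✓ -1000✓ -1001✓ -1011✓ -1111✓ 0-001✓ 0-010✓ 0-011✓ 0-111✓ 00-10✓ 00-11✓ 000-1✓ 0001-✓ 0011-✓ 01-11✓ 010-0✓ 010-1✓ 0100-✓ 0101-✓ 1-000✓ 1-001✓ 1-011✓ 1-110✓ 1-111✓ 10-01✓ 10-11✓ 100-1✓ 1000-✓ 101-1✓ 1011-✓ 11-00 11-11✓ 110-1✓ 1100-✓ 111-0 1111-✓
Round 2: --001✓ --011✓ --111✓ -0-11✓ -00-1✓ -011- -1-11✓ -10-1✓ -100- 0--11✓ 0-0-1✓ 0-01- 00-1- 010-- 1--11✓ 1-0-1✓ 1-00- 1-11- 10--1
Round 3: ---11 --0-1
PIs = {---11, --0-1, -011-, -100-, 0-01-, 00-1-, 010--, 1-00-, 1-11-, 10--1, 11-00, 111-0}
Coverage chart:
  m1: --0-1 ←essential
  m2: 0-01-,00-1-
  m3: ---11,--0-1,0-01-,00-1-
  m6: -011-,00-1-
  m7: ---11,-011-,00-1-
  m8: -100-,010--
  m9: --0-1,-100-,010--
  m10: 0-01-,010--
  m11: ---11,--0-1,0-01-,010--
  m15: ---11 ←essential
  m16: 1-00- ←essential
  m17: --0-1,1-00-,10--1
  m19: ---11,--0-1,10--1
  m21: 10--1 ←essential
  m22: -011-,1-11-
  m23: ---11,-011-,1-11-,10--1
  m24: -100-,1-00-,11-00
  m25: --0-1,-100-,1-00-
  m27: ---11,--0-1
  m28: 11-00,111-0
  m30: 1-11-,111-0
  m31: ---11,1-11-
Essential: ---11, --0-1, 1-00-, 10--1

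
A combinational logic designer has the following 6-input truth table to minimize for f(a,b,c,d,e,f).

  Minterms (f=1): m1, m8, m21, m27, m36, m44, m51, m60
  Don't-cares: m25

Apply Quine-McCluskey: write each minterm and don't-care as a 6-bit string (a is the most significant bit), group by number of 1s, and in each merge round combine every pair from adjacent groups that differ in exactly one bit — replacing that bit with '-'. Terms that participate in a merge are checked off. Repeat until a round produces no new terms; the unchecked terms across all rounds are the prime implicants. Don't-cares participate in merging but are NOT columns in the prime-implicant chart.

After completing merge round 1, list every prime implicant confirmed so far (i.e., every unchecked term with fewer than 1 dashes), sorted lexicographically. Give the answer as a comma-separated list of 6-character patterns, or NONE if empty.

size-2^0 implicants → 000001  001000  010101  011001(✓)  011011(✓)  100100(✓)  101100(✓)  110011  111100(✓)
size-2^1 implicants → 0110-1  1-1100  10-100
Unchecked terms (primes): 000001, 001000, 010101, 0110-1, 1-1100, 10-100, 110011

000001, 001000, 010101, 110011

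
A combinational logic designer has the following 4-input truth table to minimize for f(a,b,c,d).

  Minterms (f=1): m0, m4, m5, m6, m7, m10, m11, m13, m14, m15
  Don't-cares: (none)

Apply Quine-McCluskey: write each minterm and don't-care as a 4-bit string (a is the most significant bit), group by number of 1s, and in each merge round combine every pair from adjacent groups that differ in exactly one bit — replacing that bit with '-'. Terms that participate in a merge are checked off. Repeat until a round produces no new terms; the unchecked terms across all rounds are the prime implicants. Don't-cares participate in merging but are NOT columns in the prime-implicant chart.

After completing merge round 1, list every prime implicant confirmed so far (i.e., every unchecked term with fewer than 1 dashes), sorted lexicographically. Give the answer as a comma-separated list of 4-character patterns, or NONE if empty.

NONE

Round 0: 0000✓ 0100✓ 0101✓ 0110✓ 0111✓ 1010✓ 1011✓ 1101✓ 1110✓ 1111✓
Round 1: -101✓ -110✓ -111✓ 0-00 01-0✓ 01-1✓ 010-✓ 011-✓ 1-10✓ 1-11✓ 101-✓ 11-1✓ 111-✓
Round 2: -1-1 -11- 01-- 1-1-
PIs = {-1-1, -11-, 0-00, 01--, 1-1-}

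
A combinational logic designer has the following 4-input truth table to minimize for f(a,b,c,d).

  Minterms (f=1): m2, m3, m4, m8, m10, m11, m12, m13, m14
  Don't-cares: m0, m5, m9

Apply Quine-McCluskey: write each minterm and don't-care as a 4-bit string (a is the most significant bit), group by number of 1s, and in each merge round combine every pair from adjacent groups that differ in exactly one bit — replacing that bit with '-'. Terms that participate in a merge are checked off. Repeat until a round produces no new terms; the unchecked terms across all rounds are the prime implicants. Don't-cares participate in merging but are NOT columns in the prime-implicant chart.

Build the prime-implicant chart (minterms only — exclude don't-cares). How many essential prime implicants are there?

2

Round 0: 0000✓ 0010✓ 0011✓ 0100✓ 0101✓ 1000✓ 1001✓ 1010✓ 1011✓ 1100✓ 1101✓ 1110✓
Round 1: -000✓ -010✓ -011✓ -100✓ -101✓ 0-00✓ 00-0✓ 001-✓ 010-✓ 1-00✓ 1-01✓ 1-10✓ 10-0✓ 10-1✓ 100-✓ 101-✓ 11-0✓ 110-✓
Round 2: --00 -0-0 -01- -10- 1--0 1-0- 10--
PIs = {--00, -0-0, -01-, -10-, 1--0, 1-0-, 10--}
Coverage chart:
  m2: -0-0,-01-
  m3: -01- ←essential
  m4: --00,-10-
  m8: --00,-0-0,1--0,1-0-,10--
  m10: -0-0,-01-,1--0,10--
  m11: -01-,10--
  m12: --00,-10-,1--0,1-0-
  m13: -10-,1-0-
  m14: 1--0 ←essential
Essential: -01-, 1--0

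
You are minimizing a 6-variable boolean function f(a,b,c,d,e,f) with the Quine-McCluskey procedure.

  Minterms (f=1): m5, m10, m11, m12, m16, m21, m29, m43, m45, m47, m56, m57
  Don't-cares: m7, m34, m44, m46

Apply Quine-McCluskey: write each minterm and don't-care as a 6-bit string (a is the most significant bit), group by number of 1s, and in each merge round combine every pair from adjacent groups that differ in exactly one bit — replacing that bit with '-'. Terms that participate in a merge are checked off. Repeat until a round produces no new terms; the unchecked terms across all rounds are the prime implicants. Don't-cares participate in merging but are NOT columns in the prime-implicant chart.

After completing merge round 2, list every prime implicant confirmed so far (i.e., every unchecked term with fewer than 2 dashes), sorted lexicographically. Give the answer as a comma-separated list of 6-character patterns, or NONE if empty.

[col 0] 000101*, 000111*, 001010*, 001011*, 001100*, 010000, 010101*, 011101*, 100010, 101011*, 101100*, 101101*, 101110*, 101111*, 111000*, 111001*
[col 1] -01011, -01100, 0-0101, 0001-1, 00101-, 01-101, 101-11, 1011-0*, 1011-1*, 10110-*, 10111-*, 11100-
[col 2] 1011--
Prime implicants: -01011, -01100, 0-0101, 0001-1, 00101-, 01-101, 010000, 100010, 101-11, 1011--, 11100-

-01011, -01100, 0-0101, 0001-1, 00101-, 01-101, 010000, 100010, 101-11, 11100-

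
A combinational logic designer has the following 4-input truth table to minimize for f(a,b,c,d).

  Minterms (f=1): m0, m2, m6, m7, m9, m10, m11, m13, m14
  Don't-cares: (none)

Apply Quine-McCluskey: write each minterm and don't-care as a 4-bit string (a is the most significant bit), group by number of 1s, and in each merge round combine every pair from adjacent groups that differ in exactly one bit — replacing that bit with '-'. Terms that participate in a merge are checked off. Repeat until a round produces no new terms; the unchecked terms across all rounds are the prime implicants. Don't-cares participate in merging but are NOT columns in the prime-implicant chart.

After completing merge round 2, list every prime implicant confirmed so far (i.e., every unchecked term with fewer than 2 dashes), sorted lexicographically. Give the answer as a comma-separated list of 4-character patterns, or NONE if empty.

00-0, 011-, 1-01, 10-1, 101-

Round 0: 0000✓ 0010✓ 0110✓ 0111✓ 1001✓ 1010✓ 1011✓ 1101✓ 1110✓
Round 1: -010✓ -110✓ 0-10✓ 00-0 011- 1-01 1-10✓ 10-1 101-
Round 2: --10
PIs = {--10, 00-0, 011-, 1-01, 10-1, 101-}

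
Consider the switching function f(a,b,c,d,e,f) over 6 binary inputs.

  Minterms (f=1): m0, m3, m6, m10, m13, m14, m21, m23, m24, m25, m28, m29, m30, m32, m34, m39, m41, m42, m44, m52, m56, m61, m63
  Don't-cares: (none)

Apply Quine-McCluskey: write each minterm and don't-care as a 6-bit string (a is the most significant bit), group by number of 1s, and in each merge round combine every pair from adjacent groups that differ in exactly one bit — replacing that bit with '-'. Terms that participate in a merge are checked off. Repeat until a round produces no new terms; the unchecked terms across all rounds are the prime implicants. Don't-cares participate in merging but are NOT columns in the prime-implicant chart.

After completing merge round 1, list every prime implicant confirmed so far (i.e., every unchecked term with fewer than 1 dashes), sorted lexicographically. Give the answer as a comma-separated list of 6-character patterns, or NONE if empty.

size-2^0 implicants → 000000(✓)  000011  000110(✓)  001010(✓)  001101(✓)  001110(✓)  010101(✓)  010111(✓)  011000(✓)  011001(✓)  011100(✓)  011101(✓)  011110(✓)  100000(✓)  100010(✓)  100111  101001  101010(✓)  101100  110100  111000(✓)  111101(✓)  111111(✓)
size-2^1 implicants → -00000  -01010  -11000  -11101  0-1101  0-1110  00-110  001-10  01-101  0101-1  011-00(✓)  011-01(✓)  01100-(✓)  0111-0  01110-(✓)  10-010  1000-0  1111-1
size-2^2 implicants → 011-0-
Unchecked terms (primes): -00000, -01010, -11000, -11101, 0-1101, 0-1110, 00-110, 000011, 001-10, 01-101, 0101-1, 011-0-, 0111-0, 10-010, 1000-0, 100111, 101001, 101100, 110100, 1111-1

000011, 100111, 101001, 101100, 110100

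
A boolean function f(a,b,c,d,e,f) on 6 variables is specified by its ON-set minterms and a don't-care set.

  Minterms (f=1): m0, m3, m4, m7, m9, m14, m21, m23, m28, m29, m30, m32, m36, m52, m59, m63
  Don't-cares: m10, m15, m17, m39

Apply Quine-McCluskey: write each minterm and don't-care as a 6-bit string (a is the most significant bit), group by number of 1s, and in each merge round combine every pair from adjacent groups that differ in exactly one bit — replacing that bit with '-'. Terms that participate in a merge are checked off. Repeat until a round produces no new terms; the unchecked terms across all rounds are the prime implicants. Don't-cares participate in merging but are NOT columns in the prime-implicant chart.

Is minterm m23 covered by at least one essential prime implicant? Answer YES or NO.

NO

Round 0: 000000✓ 000011✓ 000100✓ 000111✓ 001001 001010✓ 001110✓ 001111✓ 010001✓ 010101✓ 010111✓ 011100✓ 011101✓ 011110✓ 100000✓ 100100✓ 100111✓ 110100✓ 111011✓ 111111✓
Round 1: -00000✓ -00100✓ -00111 0-0111 0-1110 00-111 000-00✓ 000-11 001-10 00111- 01-101 010-01 0101-1 0111-0 01110- 1-0100 100-00✓ 111-11
Round 2: -00-00
PIs = {-00-00, -00111, 0-0111, 0-1110, 00-111, 000-11, 001-10, 001001, 00111-, 01-101, 010-01, 0101-1, 0111-0, 01110-, 1-0100, 111-11}
Coverage chart:
  m0: -00-00 ←essential
  m3: 000-11 ←essential
  m4: -00-00 ←essential
  m7: -00111,0-0111,00-111,000-11
  m9: 001001 ←essential
  m14: 0-1110,001-10,00111-
  m21: 01-101,010-01,0101-1
  m23: 0-0111,0101-1
  m28: 0111-0,01110-
  m29: 01-101,01110-
  m30: 0-1110,0111-0
  m32: -00-00 ←essential
  m36: -00-00,1-0100
  m52: 1-0100 ←essential
  m59: 111-11 ←essential
  m63: 111-11 ←essential
Essential: -00-00, 000-11, 001001, 1-0100, 111-11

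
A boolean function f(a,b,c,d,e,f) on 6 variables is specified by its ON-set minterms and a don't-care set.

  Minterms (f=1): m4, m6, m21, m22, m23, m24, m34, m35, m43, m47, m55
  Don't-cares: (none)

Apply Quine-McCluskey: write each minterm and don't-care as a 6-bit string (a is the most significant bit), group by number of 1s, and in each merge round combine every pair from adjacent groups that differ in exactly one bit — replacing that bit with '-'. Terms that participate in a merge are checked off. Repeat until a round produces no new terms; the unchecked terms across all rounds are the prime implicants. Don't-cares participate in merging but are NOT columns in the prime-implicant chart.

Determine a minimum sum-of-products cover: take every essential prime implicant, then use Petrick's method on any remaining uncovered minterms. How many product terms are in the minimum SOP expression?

7

size-2^0 implicants → 000100(✓)  000110(✓)  010101(✓)  010110(✓)  010111(✓)  011000  100010(✓)  100011(✓)  101011(✓)  101111(✓)  110111(✓)
size-2^1 implicants → -10111  0-0110  0001-0  0101-1  01011-  10-011  10001-  101-11
Unchecked terms (primes): -10111, 0-0110, 0001-0, 0101-1, 01011-, 011000, 10-011, 10001-, 101-11
Minterm coverage:
  m4 ⊆ 0001-0 [E]
  m6 ⊆ 0-0110,0001-0
  m21 ⊆ 0101-1 [E]
  m22 ⊆ 0-0110,01011-
  m23 ⊆ -10111,0101-1,01011-
  m24 ⊆ 011000 [E]
  m34 ⊆ 10001- [E]
  m35 ⊆ 10-011,10001-
  m43 ⊆ 10-011,101-11
  m47 ⊆ 101-11 [E]
  m55 ⊆ -10111 [E]
E = {-10111, 0001-0, 0101-1, 011000, 10001-, 101-11}
Petrick residual → 0-0110
Cover = bc'def + a'c'def' + a'b'c'df' + a'bc'df + a'bcd'e'f' + ab'c'd'e + ab'cef  |cover|=7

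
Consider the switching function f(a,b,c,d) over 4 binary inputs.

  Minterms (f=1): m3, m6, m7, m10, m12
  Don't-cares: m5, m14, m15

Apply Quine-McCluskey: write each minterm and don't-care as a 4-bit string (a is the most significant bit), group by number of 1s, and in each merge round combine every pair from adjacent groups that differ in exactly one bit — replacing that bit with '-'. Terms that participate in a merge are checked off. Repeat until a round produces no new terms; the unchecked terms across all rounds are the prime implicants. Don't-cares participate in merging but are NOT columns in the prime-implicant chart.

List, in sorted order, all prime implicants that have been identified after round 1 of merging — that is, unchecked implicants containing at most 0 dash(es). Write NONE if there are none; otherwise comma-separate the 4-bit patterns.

NONE

Round 0: 0011✓ 0101✓ 0110✓ 0111✓ 1010✓ 1100✓ 1110✓ 1111✓
Round 1: -110✓ -111✓ 0-11 01-1 011-✓ 1-10 11-0 111-✓
Round 2: -11-
PIs = {-11-, 0-11, 01-1, 1-10, 11-0}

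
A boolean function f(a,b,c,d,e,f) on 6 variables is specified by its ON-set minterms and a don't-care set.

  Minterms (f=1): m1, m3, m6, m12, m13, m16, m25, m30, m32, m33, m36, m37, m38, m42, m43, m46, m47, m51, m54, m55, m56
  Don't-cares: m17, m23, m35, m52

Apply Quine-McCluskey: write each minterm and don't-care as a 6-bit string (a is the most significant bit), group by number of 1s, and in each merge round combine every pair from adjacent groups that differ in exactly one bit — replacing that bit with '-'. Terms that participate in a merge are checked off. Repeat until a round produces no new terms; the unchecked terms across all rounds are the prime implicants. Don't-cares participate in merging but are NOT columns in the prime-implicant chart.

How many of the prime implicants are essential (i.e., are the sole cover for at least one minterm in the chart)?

9

[col 0] 000001*, 000011*, 000110*, 001100*, 001101*, 010000*, 010001*, 010111*, 011001*, 011110, 100000*, 100001*, 100011*, 100100*, 100101*, 100110*, 101010*, 101011*, 101110*, 101111*, 110011*, 110100*, 110110*, 110111*, 111000
[col 1] -00001*, -00011*, -00110, -10111, 0-0001, 0000-1*, 00110-, 01-001, 01000-, 1-0011, 1-0100*, 1-0110*, 10-011, 10-110, 100-00*, 100-01*, 1000-1*, 10000-*, 1001-0*, 10010-*, 101-10*, 101-11*, 10101-*, 10111-*, 110-11, 1101-0*, 11011-
[col 2] -000-1, 1-01-0, 100-0-, 101-1-
Prime implicants: -000-1, -00110, -10111, 0-0001, 00110-, 01-001, 01000-, 011110, 1-0011, 1-01-0, 10-011, 10-110, 100-0-, 101-1-, 110-11, 11011-, 111000
PI chart (minterm → PIs covering it):
  1 | -000-1,0-0001
  3 | -000-1  (sole → essential)
  6 | -00110  (sole → essential)
  12 | 00110-  (sole → essential)
  13 | 00110-  (sole → essential)
  16 | 01000-  (sole → essential)
  25 | 01-001  (sole → essential)
  30 | 011110  (sole → essential)
  32 | 100-0-  (sole → essential)
  33 | -000-1,100-0-
  36 | 1-01-0,100-0-
  37 | 100-0-  (sole → essential)
  38 | -00110,1-01-0,10-110
  42 | 101-1-  (sole → essential)
  43 | 10-011,101-1-
  46 | 10-110,101-1-
  47 | 101-1-  (sole → essential)
  51 | 1-0011,110-11
  54 | 1-01-0,11011-
  55 | -10111,110-11,11011-
  56 | 111000  (sole → essential)
Essential prime implicants: -000-1, -00110, 00110-, 01-001, 01000-, 011110, 100-0-, 101-1-, 111000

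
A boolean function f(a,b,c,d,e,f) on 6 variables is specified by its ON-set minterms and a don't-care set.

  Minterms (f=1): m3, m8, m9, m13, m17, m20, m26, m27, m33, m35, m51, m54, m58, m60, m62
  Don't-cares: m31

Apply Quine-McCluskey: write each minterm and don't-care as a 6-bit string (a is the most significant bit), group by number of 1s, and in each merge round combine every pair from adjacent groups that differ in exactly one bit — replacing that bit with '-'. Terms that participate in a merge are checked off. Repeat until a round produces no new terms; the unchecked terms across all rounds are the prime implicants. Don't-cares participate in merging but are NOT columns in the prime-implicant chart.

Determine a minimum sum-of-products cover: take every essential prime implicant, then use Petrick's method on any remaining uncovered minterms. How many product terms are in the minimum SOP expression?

11

size-2^0 implicants → 000011(✓)  001000(✓)  001001(✓)  001101(✓)  010001  010100  011010(✓)  011011(✓)  011111(✓)  100001(✓)  100011(✓)  110011(✓)  110110(✓)  111010(✓)  111100(✓)  111110(✓)
size-2^1 implicants → -00011  -11010  001-01  00100-  011-11  01101-  1-0011  1000-1  11-110  111-10  1111-0
Unchecked terms (primes): -00011, -11010, 001-01, 00100-, 010001, 010100, 011-11, 01101-, 1-0011, 1000-1, 11-110, 111-10, 1111-0
Minterm coverage:
  m3 ⊆ -00011 [E]
  m8 ⊆ 00100- [E]
  m9 ⊆ 001-01,00100-
  m13 ⊆ 001-01 [E]
  m17 ⊆ 010001 [E]
  m20 ⊆ 010100 [E]
  m26 ⊆ -11010,01101-
  m27 ⊆ 011-11,01101-
  m33 ⊆ 1000-1 [E]
  m35 ⊆ -00011,1-0011,1000-1
  m51 ⊆ 1-0011 [E]
  m54 ⊆ 11-110 [E]
  m58 ⊆ -11010,111-10
  m60 ⊆ 1111-0 [E]
  m62 ⊆ 11-110,111-10,1111-0
E = {-00011, 001-01, 00100-, 010001, 010100, 1-0011, 1000-1, 11-110, 1111-0}
Petrick residual → -11010, 011-11
Cover = b'c'd'ef + bcd'ef' + a'b'ce'f + a'b'cd'e' + a'bc'd'e'f + a'bc'de'f' + a'bcef + ac'd'ef + ab'c'd'f + abdef' + abcdf'  |cover|=11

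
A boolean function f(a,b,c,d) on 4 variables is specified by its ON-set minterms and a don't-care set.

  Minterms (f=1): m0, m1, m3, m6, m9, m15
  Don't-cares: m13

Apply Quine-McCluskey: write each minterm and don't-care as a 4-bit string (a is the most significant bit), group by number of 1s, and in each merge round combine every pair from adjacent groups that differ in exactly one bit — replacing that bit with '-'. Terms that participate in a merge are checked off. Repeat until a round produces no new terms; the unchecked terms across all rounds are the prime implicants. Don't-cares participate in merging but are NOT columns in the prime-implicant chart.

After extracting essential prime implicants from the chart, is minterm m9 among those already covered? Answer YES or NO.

NO

size-2^0 implicants → 0000(✓)  0001(✓)  0011(✓)  0110  1001(✓)  1101(✓)  1111(✓)
size-2^1 implicants → -001  00-1  000-  1-01  11-1
Unchecked terms (primes): -001, 00-1, 000-, 0110, 1-01, 11-1
Minterm coverage:
  m0 ⊆ 000- [E]
  m1 ⊆ -001,00-1,000-
  m3 ⊆ 00-1 [E]
  m6 ⊆ 0110 [E]
  m9 ⊆ -001,1-01
  m15 ⊆ 11-1 [E]
E = {00-1, 000-, 0110, 11-1}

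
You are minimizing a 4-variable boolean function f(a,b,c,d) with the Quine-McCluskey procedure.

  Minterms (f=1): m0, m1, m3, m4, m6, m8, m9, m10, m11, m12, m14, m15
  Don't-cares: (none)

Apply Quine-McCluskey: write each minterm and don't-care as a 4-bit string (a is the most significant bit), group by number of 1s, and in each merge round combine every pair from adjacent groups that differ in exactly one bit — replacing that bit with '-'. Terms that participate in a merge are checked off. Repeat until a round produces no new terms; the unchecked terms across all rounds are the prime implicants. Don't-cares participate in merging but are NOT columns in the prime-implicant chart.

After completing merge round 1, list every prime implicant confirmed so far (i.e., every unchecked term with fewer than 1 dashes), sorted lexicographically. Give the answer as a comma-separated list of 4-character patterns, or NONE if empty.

[col 0] 0000*, 0001*, 0011*, 0100*, 0110*, 1000*, 1001*, 1010*, 1011*, 1100*, 1110*, 1111*
[col 1] -000*, -001*, -011*, -100*, -110*, 0-00*, 00-1*, 000-*, 01-0*, 1-00*, 1-10*, 1-11*, 10-0*, 10-1*, 100-*, 101-*, 11-0*, 111-*
[col 2] --00, -0-1, -00-, -1-0, 1--0, 1-1-, 10--
Prime implicants: --00, -0-1, -00-, -1-0, 1--0, 1-1-, 10--

NONE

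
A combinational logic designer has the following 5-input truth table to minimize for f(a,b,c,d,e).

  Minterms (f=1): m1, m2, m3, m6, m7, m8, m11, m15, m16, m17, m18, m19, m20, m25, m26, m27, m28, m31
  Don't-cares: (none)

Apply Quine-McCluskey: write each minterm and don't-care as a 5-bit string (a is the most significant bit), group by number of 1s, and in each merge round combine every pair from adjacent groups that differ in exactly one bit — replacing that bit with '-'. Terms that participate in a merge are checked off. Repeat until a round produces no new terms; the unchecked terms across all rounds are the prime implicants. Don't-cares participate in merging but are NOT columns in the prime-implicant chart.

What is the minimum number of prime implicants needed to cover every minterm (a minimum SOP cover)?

8

[col 0] 00001*, 00010*, 00011*, 00110*, 00111*, 01000, 01011*, 01111*, 10000*, 10001*, 10010*, 10011*, 10100*, 11001*, 11010*, 11011*, 11100*, 11111*
[col 1] -0001*, -0010*, -0011*, -1011*, -1111*, 0-011*, 0-111*, 00-10*, 00-11*, 000-1*, 0001-*, 0011-*, 01-11*, 1-001*, 1-010*, 1-011*, 1-100, 10-00, 100-0*, 100-1*, 1000-*, 1001-*, 11-11*, 110-1*, 1101-*
[col 2] --011, -00-1, -001-, -1-11, 0--11, 00-1-, 1-0-1, 1-01-, 100--
Prime implicants: --011, -00-1, -001-, -1-11, 0--11, 00-1-, 01000, 1-0-1, 1-01-, 1-100, 10-00, 100--
PI chart (minterm → PIs covering it):
  1 | -00-1  (sole → essential)
  2 | -001-,00-1-
  3 | --011,-00-1,-001-,0--11,00-1-
  6 | 00-1-  (sole → essential)
  7 | 0--11,00-1-
  8 | 01000  (sole → essential)
  11 | --011,-1-11,0--11
  15 | -1-11,0--11
  16 | 10-00,100--
  17 | -00-1,1-0-1,100--
  18 | -001-,1-01-,100--
  19 | --011,-00-1,-001-,1-0-1,1-01-,100--
  20 | 1-100,10-00
  25 | 1-0-1  (sole → essential)
  26 | 1-01-  (sole → essential)
  27 | --011,-1-11,1-0-1,1-01-
  28 | 1-100  (sole → essential)
  31 | -1-11  (sole → essential)
Essential prime implicants: -00-1, -1-11, 00-1-, 01000, 1-0-1, 1-01-, 1-100
Petrick residual → 10-00
Minimum SOP uses 8 PIs: b'c'e + bde + a'b'd + a'bc'd'e' + ac'e + ac'd + acd'e' + ab'd'e'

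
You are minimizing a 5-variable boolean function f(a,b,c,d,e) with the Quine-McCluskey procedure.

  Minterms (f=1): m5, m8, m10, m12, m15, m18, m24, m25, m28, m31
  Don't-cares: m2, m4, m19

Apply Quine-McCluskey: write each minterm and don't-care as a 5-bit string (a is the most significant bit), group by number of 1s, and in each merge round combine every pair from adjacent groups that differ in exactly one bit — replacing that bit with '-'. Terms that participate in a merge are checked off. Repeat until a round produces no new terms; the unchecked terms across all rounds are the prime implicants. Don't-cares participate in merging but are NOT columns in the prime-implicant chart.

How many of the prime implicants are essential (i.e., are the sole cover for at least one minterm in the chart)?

4

Round 0: 00010✓ 00100✓ 00101✓ 01000✓ 01010✓ 01100✓ 01111✓ 10010✓ 10011✓ 11000✓ 11001✓ 11100✓ 11111✓
Round 1: -0010 -1000✓ -1100✓ -1111 0-010 0-100 0010- 01-00✓ 010-0 1001- 11-00✓ 1100-
Round 2: -1-00
PIs = {-0010, -1-00, -1111, 0-010, 0-100, 0010-, 010-0, 1001-, 1100-}
Coverage chart:
  m5: 0010- ←essential
  m8: -1-00,010-0
  m10: 0-010,010-0
  m12: -1-00,0-100
  m15: -1111 ←essential
  m18: -0010,1001-
  m24: -1-00,1100-
  m25: 1100- ←essential
  m28: -1-00 ←essential
  m31: -1111 ←essential
Essential: -1-00, -1111, 0010-, 1100-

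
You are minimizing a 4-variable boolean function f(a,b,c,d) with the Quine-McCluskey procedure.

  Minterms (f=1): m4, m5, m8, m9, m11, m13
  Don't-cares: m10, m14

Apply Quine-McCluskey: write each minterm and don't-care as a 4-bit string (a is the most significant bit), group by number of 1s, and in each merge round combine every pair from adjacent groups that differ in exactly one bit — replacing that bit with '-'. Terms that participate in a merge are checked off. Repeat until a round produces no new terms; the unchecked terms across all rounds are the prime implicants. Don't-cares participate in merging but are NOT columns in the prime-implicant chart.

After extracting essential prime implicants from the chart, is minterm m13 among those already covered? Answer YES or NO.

NO

size-2^0 implicants → 0100(✓)  0101(✓)  1000(✓)  1001(✓)  1010(✓)  1011(✓)  1101(✓)  1110(✓)
size-2^1 implicants → -101  010-  1-01  1-10  10-0(✓)  10-1(✓)  100-(✓)  101-(✓)
size-2^2 implicants → 10--
Unchecked terms (primes): -101, 010-, 1-01, 1-10, 10--
Minterm coverage:
  m4 ⊆ 010- [E]
  m5 ⊆ -101,010-
  m8 ⊆ 10-- [E]
  m9 ⊆ 1-01,10--
  m11 ⊆ 10-- [E]
  m13 ⊆ -101,1-01
E = {010-, 10--}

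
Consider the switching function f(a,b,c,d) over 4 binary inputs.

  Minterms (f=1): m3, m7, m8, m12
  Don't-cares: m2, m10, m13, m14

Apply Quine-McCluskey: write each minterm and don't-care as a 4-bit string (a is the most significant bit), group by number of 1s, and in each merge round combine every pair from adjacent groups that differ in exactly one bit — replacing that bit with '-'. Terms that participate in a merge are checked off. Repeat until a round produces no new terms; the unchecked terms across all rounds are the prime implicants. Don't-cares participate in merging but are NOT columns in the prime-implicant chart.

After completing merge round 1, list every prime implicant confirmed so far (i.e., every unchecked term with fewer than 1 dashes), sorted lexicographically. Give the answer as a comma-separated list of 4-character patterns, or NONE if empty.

NONE

[col 0] 0010*, 0011*, 0111*, 1000*, 1010*, 1100*, 1101*, 1110*
[col 1] -010, 0-11, 001-, 1-00*, 1-10*, 10-0*, 11-0*, 110-
[col 2] 1--0
Prime implicants: -010, 0-11, 001-, 1--0, 110-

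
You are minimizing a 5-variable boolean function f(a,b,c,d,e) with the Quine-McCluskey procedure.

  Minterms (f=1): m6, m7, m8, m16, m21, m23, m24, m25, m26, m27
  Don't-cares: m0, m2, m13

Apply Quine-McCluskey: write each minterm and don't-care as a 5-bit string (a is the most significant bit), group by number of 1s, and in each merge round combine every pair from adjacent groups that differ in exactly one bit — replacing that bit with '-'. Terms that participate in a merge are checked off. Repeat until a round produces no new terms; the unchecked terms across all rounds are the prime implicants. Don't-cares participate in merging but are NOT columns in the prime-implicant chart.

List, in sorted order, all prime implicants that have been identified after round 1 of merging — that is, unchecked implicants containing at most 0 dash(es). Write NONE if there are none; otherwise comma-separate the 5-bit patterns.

size-2^0 implicants → 00000(✓)  00010(✓)  00110(✓)  00111(✓)  01000(✓)  01101  10000(✓)  10101(✓)  10111(✓)  11000(✓)  11001(✓)  11010(✓)  11011(✓)
size-2^1 implicants → -0000(✓)  -0111  -1000(✓)  0-000(✓)  00-10  000-0  0011-  1-000(✓)  101-1  110-0(✓)  110-1(✓)  1100-(✓)  1101-(✓)
size-2^2 implicants → --000  110--
Unchecked terms (primes): --000, -0111, 00-10, 000-0, 0011-, 01101, 101-1, 110--

01101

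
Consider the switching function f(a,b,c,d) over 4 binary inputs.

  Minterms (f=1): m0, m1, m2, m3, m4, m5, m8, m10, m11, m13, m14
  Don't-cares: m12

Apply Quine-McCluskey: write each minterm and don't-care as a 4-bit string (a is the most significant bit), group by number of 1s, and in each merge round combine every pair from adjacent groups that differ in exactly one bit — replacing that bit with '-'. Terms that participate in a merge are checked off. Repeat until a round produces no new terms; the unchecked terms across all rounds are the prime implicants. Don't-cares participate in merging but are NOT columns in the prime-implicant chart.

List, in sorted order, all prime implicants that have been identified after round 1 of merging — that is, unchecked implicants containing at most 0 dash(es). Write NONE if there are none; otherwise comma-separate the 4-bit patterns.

NONE

size-2^0 implicants → 0000(✓)  0001(✓)  0010(✓)  0011(✓)  0100(✓)  0101(✓)  1000(✓)  1010(✓)  1011(✓)  1100(✓)  1101(✓)  1110(✓)
size-2^1 implicants → -000(✓)  -010(✓)  -011(✓)  -100(✓)  -101(✓)  0-00(✓)  0-01(✓)  00-0(✓)  00-1(✓)  000-(✓)  001-(✓)  010-(✓)  1-00(✓)  1-10(✓)  10-0(✓)  101-(✓)  11-0(✓)  110-(✓)
size-2^2 implicants → --00  -0-0  -01-  -10-  0-0-  00--  1--0
Unchecked terms (primes): --00, -0-0, -01-, -10-, 0-0-, 00--, 1--0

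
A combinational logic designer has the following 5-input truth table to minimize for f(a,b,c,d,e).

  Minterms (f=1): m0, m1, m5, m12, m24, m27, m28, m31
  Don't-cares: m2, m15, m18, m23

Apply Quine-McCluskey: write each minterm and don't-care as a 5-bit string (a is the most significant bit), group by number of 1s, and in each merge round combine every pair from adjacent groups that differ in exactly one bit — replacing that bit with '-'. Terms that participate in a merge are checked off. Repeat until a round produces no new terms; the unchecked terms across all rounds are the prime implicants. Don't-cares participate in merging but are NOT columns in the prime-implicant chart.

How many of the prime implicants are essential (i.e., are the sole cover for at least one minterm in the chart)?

size-2^0 implicants → 00000(✓)  00001(✓)  00010(✓)  00101(✓)  01100(✓)  01111(✓)  10010(✓)  10111(✓)  11000(✓)  11011(✓)  11100(✓)  11111(✓)
size-2^1 implicants → -0010  -1100  -1111  00-01  000-0  0000-  1-111  11-00  11-11
Unchecked terms (primes): -0010, -1100, -1111, 00-01, 000-0, 0000-, 1-111, 11-00, 11-11
Minterm coverage:
  m0 ⊆ 000-0,0000-
  m1 ⊆ 00-01,0000-
  m5 ⊆ 00-01 [E]
  m12 ⊆ -1100 [E]
  m24 ⊆ 11-00 [E]
  m27 ⊆ 11-11 [E]
  m28 ⊆ -1100,11-00
  m31 ⊆ -1111,1-111,11-11
E = {-1100, 00-01, 11-00, 11-11}

4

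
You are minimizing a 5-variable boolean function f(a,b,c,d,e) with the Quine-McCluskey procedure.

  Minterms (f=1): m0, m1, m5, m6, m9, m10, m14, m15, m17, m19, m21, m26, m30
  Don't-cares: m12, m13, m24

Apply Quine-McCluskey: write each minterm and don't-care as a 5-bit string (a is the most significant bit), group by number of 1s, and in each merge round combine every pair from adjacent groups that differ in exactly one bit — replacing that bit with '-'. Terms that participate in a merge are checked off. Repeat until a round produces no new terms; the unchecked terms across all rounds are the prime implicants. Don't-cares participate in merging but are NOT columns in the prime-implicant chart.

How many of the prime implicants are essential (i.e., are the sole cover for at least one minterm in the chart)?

7

Round 0: 00000✓ 00001✓ 00101✓ 00110✓ 01001✓ 01010✓ 01100✓ 01101✓ 01110✓ 01111✓ 10001✓ 10011✓ 10101✓ 11000✓ 11010✓ 11110✓
Round 1: -0001✓ -0101✓ -1010✓ -1110✓ 0-001✓ 0-101✓ 0-110 00-01✓ 0000- 01-01✓ 01-10✓ 011-0✓ 011-1✓ 0110-✓ 0111-✓ 10-01✓ 100-1 11-10✓ 110-0
Round 2: -0-01 -1-10 0--01 011--
PIs = {-0-01, -1-10, 0--01, 0-110, 0000-, 011--, 100-1, 110-0}
Coverage chart:
  m0: 0000- ←essential
  m1: -0-01,0--01,0000-
  m5: -0-01,0--01
  m6: 0-110 ←essential
  m9: 0--01 ←essential
  m10: -1-10 ←essential
  m14: -1-10,0-110,011--
  m15: 011-- ←essential
  m17: -0-01,100-1
  m19: 100-1 ←essential
  m21: -0-01 ←essential
  m26: -1-10,110-0
  m30: -1-10 ←essential
Essential: -0-01, -1-10, 0--01, 0-110, 0000-, 011--, 100-1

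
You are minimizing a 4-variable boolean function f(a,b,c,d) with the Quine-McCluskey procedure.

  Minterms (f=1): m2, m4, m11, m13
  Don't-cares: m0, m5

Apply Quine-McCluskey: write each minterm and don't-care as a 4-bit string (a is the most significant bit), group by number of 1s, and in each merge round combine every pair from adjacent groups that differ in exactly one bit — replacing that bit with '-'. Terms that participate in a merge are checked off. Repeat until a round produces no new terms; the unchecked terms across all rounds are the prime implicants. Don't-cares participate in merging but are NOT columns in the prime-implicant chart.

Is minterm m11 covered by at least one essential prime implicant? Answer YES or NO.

YES

[col 0] 0000*, 0010*, 0100*, 0101*, 1011, 1101*
[col 1] -101, 0-00, 00-0, 010-
Prime implicants: -101, 0-00, 00-0, 010-, 1011
PI chart (minterm → PIs covering it):
  2 | 00-0  (sole → essential)
  4 | 0-00,010-
  11 | 1011  (sole → essential)
  13 | -101  (sole → essential)
Essential prime implicants: -101, 00-0, 1011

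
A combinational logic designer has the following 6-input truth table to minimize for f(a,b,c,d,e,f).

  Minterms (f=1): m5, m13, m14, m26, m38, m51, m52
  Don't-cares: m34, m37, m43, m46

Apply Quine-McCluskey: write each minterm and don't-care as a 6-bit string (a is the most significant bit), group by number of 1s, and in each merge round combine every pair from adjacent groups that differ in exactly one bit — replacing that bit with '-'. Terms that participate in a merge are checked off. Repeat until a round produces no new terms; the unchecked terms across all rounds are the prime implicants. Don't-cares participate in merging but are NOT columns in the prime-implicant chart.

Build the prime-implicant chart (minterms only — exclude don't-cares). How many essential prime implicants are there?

[col 0] 000101*, 001101*, 001110*, 011010, 100010*, 100101*, 100110*, 101011, 101110*, 110011, 110100
[col 1] -00101, -01110, 00-101, 10-110, 100-10
Prime implicants: -00101, -01110, 00-101, 011010, 10-110, 100-10, 101011, 110011, 110100
PI chart (minterm → PIs covering it):
  5 | -00101,00-101
  13 | 00-101  (sole → essential)
  14 | -01110  (sole → essential)
  26 | 011010  (sole → essential)
  38 | 10-110,100-10
  51 | 110011  (sole → essential)
  52 | 110100  (sole → essential)
Essential prime implicants: -01110, 00-101, 011010, 110011, 110100

5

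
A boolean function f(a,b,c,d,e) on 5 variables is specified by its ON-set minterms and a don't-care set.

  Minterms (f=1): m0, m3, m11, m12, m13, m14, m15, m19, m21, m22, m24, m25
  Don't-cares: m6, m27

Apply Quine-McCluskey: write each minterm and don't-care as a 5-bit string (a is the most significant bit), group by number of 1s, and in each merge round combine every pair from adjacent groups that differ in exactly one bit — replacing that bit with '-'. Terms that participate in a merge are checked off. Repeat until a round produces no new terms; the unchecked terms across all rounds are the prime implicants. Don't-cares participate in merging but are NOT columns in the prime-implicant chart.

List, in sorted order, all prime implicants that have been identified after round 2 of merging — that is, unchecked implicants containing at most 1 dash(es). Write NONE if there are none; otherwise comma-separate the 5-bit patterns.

-0110, 0-110, 00000, 01-11, 10101, 110-1, 1100-

Round 0: 00000 00011✓ 00110✓ 01011✓ 01100✓ 01101✓ 01110✓ 01111✓ 10011✓ 10101 10110✓ 11000✓ 11001✓ 11011✓
Round 1: -0011✓ -0110 -1011✓ 0-011✓ 0-110 01-11 011-0✓ 011-1✓ 0110-✓ 0111-✓ 1-011✓ 110-1 1100-
Round 2: --011 011--
PIs = {--011, -0110, 0-110, 00000, 01-11, 011--, 10101, 110-1, 1100-}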